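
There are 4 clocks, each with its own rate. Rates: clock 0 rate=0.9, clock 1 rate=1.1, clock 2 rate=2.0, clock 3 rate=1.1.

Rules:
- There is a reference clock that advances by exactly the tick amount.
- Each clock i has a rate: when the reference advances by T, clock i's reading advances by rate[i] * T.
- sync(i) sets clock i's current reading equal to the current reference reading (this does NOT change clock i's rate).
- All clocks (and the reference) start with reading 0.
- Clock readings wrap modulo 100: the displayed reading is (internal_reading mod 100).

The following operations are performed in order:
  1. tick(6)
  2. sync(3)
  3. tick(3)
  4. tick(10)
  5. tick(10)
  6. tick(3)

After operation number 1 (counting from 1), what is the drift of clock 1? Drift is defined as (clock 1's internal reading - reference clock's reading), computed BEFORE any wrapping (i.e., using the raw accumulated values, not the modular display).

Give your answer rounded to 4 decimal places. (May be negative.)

After op 1 tick(6): ref=6.0000 raw=[5.4000 6.6000 12.0000 6.6000]
Drift of clock 1 after op 1: 6.6000 - 6.0000 = 0.6000

Answer: 0.6000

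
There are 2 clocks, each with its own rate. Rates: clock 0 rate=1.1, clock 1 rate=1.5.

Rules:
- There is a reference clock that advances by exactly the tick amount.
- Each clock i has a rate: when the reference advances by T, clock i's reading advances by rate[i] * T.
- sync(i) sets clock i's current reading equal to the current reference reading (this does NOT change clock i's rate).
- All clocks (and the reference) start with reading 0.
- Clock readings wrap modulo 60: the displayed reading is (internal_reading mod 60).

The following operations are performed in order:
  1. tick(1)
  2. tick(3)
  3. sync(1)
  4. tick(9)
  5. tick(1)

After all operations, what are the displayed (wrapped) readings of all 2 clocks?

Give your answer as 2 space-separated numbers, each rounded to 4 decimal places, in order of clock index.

After op 1 tick(1): ref=1.0000 raw=[1.1000 1.5000]
After op 2 tick(3): ref=4.0000 raw=[4.4000 6.0000]
After op 3 sync(1): ref=4.0000 raw=[4.4000 4.0000]
After op 4 tick(9): ref=13.0000 raw=[14.3000 17.5000]
After op 5 tick(1): ref=14.0000 raw=[15.4000 19.0000]
Wrap final raw readings (mod 60): 15.4000 mod 60 = 15.4000; 19.0000 mod 60 = 19.0000

Answer: 15.4000 19.0000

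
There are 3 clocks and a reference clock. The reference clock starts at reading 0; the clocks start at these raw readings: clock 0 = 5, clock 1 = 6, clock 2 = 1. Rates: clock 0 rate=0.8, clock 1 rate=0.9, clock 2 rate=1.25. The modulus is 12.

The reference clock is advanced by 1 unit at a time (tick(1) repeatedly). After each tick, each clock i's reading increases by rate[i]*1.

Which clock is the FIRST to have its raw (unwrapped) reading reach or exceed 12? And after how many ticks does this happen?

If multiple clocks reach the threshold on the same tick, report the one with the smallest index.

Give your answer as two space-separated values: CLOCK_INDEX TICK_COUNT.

clock 0: start=5, rate=0.8, needs 12-5 = 7; ticks = ceil(7/0.8) = ceil(8.7500) = 9; reading at tick 9 = 5 + 0.8*9 = 12.2000
clock 1: start=6, rate=0.9, needs 12-6 = 6; ticks = ceil(6/0.9) = ceil(6.6667) = 7; reading at tick 7 = 6 + 0.9*7 = 12.3000
clock 2: start=1, rate=1.25, needs 12-1 = 11; ticks = ceil(11/1.25) = ceil(8.8000) = 9; reading at tick 9 = 1 + 1.25*9 = 12.2500
Minimum tick count = 7; winners = [1]; smallest index = 1

Answer: 1 7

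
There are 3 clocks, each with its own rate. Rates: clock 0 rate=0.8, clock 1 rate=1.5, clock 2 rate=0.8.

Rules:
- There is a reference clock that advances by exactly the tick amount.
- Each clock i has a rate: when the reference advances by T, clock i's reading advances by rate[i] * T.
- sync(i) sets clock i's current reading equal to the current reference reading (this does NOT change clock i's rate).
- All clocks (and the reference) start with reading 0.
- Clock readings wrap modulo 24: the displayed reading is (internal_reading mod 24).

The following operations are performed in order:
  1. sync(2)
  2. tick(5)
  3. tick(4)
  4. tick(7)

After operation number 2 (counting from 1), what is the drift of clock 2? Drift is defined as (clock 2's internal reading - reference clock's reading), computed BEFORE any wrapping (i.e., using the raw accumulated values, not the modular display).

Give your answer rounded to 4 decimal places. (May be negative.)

Answer: -1.0000

Derivation:
After op 1 sync(2): ref=0.0000 raw=[0.0000 0.0000 0.0000]
After op 2 tick(5): ref=5.0000 raw=[4.0000 7.5000 4.0000]
Drift of clock 2 after op 2: 4.0000 - 5.0000 = -1.0000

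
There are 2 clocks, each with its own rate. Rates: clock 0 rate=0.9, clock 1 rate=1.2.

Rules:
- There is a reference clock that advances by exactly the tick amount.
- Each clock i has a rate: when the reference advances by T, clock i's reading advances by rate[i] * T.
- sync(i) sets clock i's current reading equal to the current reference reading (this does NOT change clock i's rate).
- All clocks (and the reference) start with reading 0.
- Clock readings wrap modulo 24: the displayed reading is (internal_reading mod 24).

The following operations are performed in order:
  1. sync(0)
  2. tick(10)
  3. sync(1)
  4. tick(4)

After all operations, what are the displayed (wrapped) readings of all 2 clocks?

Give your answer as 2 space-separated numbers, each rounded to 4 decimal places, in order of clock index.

After op 1 sync(0): ref=0.0000 raw=[0.0000 0.0000]
After op 2 tick(10): ref=10.0000 raw=[9.0000 12.0000]
After op 3 sync(1): ref=10.0000 raw=[9.0000 10.0000]
After op 4 tick(4): ref=14.0000 raw=[12.6000 14.8000]
Wrap final raw readings (mod 24): 12.6000 mod 24 = 12.6000; 14.8000 mod 24 = 14.8000

Answer: 12.6000 14.8000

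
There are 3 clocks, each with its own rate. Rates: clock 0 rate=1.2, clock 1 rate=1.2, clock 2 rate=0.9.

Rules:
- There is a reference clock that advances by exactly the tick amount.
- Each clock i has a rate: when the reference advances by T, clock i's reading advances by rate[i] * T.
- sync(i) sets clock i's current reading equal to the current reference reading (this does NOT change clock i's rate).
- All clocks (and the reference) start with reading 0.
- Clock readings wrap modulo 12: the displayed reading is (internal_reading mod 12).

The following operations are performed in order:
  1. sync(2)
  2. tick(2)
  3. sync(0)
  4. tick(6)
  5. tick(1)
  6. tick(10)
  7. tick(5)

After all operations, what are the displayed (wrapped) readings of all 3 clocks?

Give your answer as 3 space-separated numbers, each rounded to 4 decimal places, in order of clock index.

After op 1 sync(2): ref=0.0000 raw=[0.0000 0.0000 0.0000]
After op 2 tick(2): ref=2.0000 raw=[2.4000 2.4000 1.8000]
After op 3 sync(0): ref=2.0000 raw=[2.0000 2.4000 1.8000]
After op 4 tick(6): ref=8.0000 raw=[9.2000 9.6000 7.2000]
After op 5 tick(1): ref=9.0000 raw=[10.4000 10.8000 8.1000]
After op 6 tick(10): ref=19.0000 raw=[22.4000 22.8000 17.1000]
After op 7 tick(5): ref=24.0000 raw=[28.4000 28.8000 21.6000]
Wrap final raw readings (mod 12): 28.4000 mod 12 = 4.4000; 28.8000 mod 12 = 4.8000; 21.6000 mod 12 = 9.6000

Answer: 4.4000 4.8000 9.6000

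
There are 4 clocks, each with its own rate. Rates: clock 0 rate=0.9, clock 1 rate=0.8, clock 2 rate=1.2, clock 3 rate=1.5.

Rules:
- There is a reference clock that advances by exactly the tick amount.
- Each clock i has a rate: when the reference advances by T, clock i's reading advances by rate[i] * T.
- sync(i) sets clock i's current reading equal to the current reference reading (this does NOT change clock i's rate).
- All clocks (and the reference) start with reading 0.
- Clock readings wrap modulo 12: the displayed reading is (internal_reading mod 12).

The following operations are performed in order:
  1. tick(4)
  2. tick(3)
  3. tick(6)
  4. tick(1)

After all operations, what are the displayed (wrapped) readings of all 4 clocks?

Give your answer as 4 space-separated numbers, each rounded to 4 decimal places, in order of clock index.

After op 1 tick(4): ref=4.0000 raw=[3.6000 3.2000 4.8000 6.0000]
After op 2 tick(3): ref=7.0000 raw=[6.3000 5.6000 8.4000 10.5000]
After op 3 tick(6): ref=13.0000 raw=[11.7000 10.4000 15.6000 19.5000]
After op 4 tick(1): ref=14.0000 raw=[12.6000 11.2000 16.8000 21.0000]
Wrap final raw readings (mod 12): 12.6000 mod 12 = 0.6000; 11.2000 mod 12 = 11.2000; 16.8000 mod 12 = 4.8000; 21.0000 mod 12 = 9.0000

Answer: 0.6000 11.2000 4.8000 9.0000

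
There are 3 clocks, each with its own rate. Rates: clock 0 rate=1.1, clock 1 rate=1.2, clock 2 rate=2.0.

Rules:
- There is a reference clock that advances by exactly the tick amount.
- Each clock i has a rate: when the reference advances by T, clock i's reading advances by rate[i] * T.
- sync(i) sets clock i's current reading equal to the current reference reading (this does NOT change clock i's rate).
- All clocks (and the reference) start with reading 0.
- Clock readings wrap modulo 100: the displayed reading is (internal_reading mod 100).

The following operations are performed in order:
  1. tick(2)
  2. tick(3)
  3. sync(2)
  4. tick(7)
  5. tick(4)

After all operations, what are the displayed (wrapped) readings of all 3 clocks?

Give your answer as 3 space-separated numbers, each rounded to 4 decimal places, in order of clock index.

Answer: 17.6000 19.2000 27.0000

Derivation:
After op 1 tick(2): ref=2.0000 raw=[2.2000 2.4000 4.0000]
After op 2 tick(3): ref=5.0000 raw=[5.5000 6.0000 10.0000]
After op 3 sync(2): ref=5.0000 raw=[5.5000 6.0000 5.0000]
After op 4 tick(7): ref=12.0000 raw=[13.2000 14.4000 19.0000]
After op 5 tick(4): ref=16.0000 raw=[17.6000 19.2000 27.0000]
Wrap final raw readings (mod 100): 17.6000 mod 100 = 17.6000; 19.2000 mod 100 = 19.2000; 27.0000 mod 100 = 27.0000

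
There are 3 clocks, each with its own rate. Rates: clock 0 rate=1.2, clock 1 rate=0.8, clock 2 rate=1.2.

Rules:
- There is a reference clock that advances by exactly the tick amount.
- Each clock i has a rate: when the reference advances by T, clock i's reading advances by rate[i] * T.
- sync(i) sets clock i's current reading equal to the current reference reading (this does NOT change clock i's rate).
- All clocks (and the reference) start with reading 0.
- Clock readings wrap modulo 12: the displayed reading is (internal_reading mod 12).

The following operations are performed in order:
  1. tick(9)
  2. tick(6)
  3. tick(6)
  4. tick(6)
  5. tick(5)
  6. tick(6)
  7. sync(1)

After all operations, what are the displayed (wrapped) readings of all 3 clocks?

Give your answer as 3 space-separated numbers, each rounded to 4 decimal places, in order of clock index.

Answer: 9.6000 2.0000 9.6000

Derivation:
After op 1 tick(9): ref=9.0000 raw=[10.8000 7.2000 10.8000]
After op 2 tick(6): ref=15.0000 raw=[18.0000 12.0000 18.0000]
After op 3 tick(6): ref=21.0000 raw=[25.2000 16.8000 25.2000]
After op 4 tick(6): ref=27.0000 raw=[32.4000 21.6000 32.4000]
After op 5 tick(5): ref=32.0000 raw=[38.4000 25.6000 38.4000]
After op 6 tick(6): ref=38.0000 raw=[45.6000 30.4000 45.6000]
After op 7 sync(1): ref=38.0000 raw=[45.6000 38.0000 45.6000]
Wrap final raw readings (mod 12): 45.6000 mod 12 = 9.6000; 38.0000 mod 12 = 2.0000; 45.6000 mod 12 = 9.6000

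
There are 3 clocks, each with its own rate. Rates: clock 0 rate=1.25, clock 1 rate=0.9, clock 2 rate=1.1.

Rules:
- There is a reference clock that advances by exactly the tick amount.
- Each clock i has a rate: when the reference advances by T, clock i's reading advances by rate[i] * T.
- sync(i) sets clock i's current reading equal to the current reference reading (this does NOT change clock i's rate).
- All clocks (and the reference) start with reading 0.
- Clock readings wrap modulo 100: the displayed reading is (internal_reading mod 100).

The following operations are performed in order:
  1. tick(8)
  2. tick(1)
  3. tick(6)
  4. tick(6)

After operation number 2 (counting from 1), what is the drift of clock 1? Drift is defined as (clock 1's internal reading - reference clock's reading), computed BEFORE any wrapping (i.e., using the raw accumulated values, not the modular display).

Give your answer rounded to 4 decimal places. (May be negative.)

Answer: -0.9000

Derivation:
After op 1 tick(8): ref=8.0000 raw=[10.0000 7.2000 8.8000]
After op 2 tick(1): ref=9.0000 raw=[11.2500 8.1000 9.9000]
Drift of clock 1 after op 2: 8.1000 - 9.0000 = -0.9000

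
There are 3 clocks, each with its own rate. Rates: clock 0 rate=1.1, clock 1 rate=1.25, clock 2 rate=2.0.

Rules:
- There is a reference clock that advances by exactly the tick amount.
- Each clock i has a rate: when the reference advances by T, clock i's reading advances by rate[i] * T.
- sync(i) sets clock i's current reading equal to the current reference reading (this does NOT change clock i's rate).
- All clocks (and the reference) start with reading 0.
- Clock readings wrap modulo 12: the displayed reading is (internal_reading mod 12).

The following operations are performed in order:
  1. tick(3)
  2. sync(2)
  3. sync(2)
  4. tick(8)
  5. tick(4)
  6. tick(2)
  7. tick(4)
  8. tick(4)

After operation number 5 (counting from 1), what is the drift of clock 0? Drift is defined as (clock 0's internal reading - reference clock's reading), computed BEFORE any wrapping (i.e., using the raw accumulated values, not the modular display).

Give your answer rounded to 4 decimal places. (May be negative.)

After op 1 tick(3): ref=3.0000 raw=[3.3000 3.7500 6.0000]
After op 2 sync(2): ref=3.0000 raw=[3.3000 3.7500 3.0000]
After op 3 sync(2): ref=3.0000 raw=[3.3000 3.7500 3.0000]
After op 4 tick(8): ref=11.0000 raw=[12.1000 13.7500 19.0000]
After op 5 tick(4): ref=15.0000 raw=[16.5000 18.7500 27.0000]
Drift of clock 0 after op 5: 16.5000 - 15.0000 = 1.5000

Answer: 1.5000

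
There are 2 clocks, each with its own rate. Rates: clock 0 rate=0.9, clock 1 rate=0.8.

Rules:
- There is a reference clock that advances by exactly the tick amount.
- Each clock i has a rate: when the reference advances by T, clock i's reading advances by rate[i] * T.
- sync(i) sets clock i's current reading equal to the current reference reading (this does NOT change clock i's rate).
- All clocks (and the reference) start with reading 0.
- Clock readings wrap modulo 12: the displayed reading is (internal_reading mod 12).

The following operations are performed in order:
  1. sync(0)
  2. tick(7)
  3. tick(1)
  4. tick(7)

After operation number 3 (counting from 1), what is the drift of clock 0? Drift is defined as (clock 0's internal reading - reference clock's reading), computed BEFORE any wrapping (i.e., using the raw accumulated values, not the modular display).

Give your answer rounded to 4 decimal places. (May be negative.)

After op 1 sync(0): ref=0.0000 raw=[0.0000 0.0000]
After op 2 tick(7): ref=7.0000 raw=[6.3000 5.6000]
After op 3 tick(1): ref=8.0000 raw=[7.2000 6.4000]
Drift of clock 0 after op 3: 7.2000 - 8.0000 = -0.8000

Answer: -0.8000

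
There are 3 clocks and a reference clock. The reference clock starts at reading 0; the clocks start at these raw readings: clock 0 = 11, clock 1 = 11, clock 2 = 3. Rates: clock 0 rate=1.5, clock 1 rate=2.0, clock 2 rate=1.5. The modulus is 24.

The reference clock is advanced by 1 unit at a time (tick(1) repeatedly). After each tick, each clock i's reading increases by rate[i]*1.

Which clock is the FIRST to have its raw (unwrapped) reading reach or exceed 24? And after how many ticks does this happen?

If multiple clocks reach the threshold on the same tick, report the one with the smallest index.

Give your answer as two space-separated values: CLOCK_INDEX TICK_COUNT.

clock 0: start=11, rate=1.5, needs 24-11 = 13; ticks = ceil(13/1.5) = ceil(8.6667) = 9; reading at tick 9 = 11 + 1.5*9 = 24.5000
clock 1: start=11, rate=2.0, needs 24-11 = 13; ticks = ceil(13/2.0) = ceil(6.5000) = 7; reading at tick 7 = 11 + 2.0*7 = 25.0000
clock 2: start=3, rate=1.5, needs 24-3 = 21; ticks = ceil(21/1.5) = ceil(14.0000) = 14; reading at tick 14 = 3 + 1.5*14 = 24.0000
Minimum tick count = 7; winners = [1]; smallest index = 1

Answer: 1 7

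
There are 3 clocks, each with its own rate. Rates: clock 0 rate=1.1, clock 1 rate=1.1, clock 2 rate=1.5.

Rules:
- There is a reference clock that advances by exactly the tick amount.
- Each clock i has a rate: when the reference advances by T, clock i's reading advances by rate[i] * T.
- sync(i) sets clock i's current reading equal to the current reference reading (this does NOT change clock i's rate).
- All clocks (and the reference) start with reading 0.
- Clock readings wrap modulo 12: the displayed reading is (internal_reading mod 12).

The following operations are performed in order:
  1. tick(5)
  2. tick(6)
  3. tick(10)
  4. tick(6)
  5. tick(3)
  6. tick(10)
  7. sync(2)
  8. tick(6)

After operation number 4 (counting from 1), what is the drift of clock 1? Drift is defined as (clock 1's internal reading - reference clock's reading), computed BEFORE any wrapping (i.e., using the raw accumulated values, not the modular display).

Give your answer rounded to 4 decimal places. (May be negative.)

Answer: 2.7000

Derivation:
After op 1 tick(5): ref=5.0000 raw=[5.5000 5.5000 7.5000]
After op 2 tick(6): ref=11.0000 raw=[12.1000 12.1000 16.5000]
After op 3 tick(10): ref=21.0000 raw=[23.1000 23.1000 31.5000]
After op 4 tick(6): ref=27.0000 raw=[29.7000 29.7000 40.5000]
Drift of clock 1 after op 4: 29.7000 - 27.0000 = 2.7000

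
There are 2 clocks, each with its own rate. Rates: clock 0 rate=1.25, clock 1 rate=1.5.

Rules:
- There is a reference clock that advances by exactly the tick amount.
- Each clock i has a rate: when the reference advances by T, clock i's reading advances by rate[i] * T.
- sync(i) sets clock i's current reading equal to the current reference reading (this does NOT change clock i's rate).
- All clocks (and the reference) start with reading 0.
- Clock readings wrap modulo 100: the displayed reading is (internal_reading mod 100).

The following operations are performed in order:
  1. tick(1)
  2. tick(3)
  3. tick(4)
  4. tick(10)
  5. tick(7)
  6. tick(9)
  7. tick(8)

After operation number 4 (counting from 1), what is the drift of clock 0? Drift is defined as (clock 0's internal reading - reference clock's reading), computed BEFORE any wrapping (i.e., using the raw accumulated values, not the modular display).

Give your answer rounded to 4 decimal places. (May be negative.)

Answer: 4.5000

Derivation:
After op 1 tick(1): ref=1.0000 raw=[1.2500 1.5000]
After op 2 tick(3): ref=4.0000 raw=[5.0000 6.0000]
After op 3 tick(4): ref=8.0000 raw=[10.0000 12.0000]
After op 4 tick(10): ref=18.0000 raw=[22.5000 27.0000]
Drift of clock 0 after op 4: 22.5000 - 18.0000 = 4.5000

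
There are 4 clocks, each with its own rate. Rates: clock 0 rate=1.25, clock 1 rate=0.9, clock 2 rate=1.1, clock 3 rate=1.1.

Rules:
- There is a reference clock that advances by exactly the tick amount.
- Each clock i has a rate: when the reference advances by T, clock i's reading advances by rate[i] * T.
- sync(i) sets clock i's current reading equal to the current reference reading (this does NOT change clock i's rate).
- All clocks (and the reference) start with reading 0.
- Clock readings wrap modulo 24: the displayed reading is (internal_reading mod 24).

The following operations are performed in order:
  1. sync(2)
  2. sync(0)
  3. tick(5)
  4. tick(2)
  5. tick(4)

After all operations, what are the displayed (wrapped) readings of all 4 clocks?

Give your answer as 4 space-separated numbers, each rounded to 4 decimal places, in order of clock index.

After op 1 sync(2): ref=0.0000 raw=[0.0000 0.0000 0.0000 0.0000]
After op 2 sync(0): ref=0.0000 raw=[0.0000 0.0000 0.0000 0.0000]
After op 3 tick(5): ref=5.0000 raw=[6.2500 4.5000 5.5000 5.5000]
After op 4 tick(2): ref=7.0000 raw=[8.7500 6.3000 7.7000 7.7000]
After op 5 tick(4): ref=11.0000 raw=[13.7500 9.9000 12.1000 12.1000]
Wrap final raw readings (mod 24): 13.7500 mod 24 = 13.7500; 9.9000 mod 24 = 9.9000; 12.1000 mod 24 = 12.1000; 12.1000 mod 24 = 12.1000

Answer: 13.7500 9.9000 12.1000 12.1000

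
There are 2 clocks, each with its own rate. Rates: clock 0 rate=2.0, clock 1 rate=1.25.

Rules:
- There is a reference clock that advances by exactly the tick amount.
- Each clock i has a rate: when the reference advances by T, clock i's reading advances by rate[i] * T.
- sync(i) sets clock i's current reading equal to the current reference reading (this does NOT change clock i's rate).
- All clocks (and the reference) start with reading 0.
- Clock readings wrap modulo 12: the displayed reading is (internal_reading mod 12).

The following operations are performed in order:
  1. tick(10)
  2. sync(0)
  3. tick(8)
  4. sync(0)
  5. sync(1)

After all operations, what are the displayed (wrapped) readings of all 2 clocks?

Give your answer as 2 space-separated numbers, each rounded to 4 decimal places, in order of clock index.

After op 1 tick(10): ref=10.0000 raw=[20.0000 12.5000]
After op 2 sync(0): ref=10.0000 raw=[10.0000 12.5000]
After op 3 tick(8): ref=18.0000 raw=[26.0000 22.5000]
After op 4 sync(0): ref=18.0000 raw=[18.0000 22.5000]
After op 5 sync(1): ref=18.0000 raw=[18.0000 18.0000]
Wrap final raw readings (mod 12): 18.0000 mod 12 = 6.0000; 18.0000 mod 12 = 6.0000

Answer: 6.0000 6.0000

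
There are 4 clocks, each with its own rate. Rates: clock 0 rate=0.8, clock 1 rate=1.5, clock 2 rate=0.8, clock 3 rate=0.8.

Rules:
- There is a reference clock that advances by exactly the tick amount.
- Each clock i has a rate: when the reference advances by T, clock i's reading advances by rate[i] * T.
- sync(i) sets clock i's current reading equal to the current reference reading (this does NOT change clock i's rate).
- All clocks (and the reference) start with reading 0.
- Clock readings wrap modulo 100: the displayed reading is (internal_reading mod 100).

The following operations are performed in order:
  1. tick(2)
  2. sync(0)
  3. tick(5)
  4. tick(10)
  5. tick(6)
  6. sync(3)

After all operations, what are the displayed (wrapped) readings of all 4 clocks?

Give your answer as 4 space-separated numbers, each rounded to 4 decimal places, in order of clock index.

Answer: 18.8000 34.5000 18.4000 23.0000

Derivation:
After op 1 tick(2): ref=2.0000 raw=[1.6000 3.0000 1.6000 1.6000]
After op 2 sync(0): ref=2.0000 raw=[2.0000 3.0000 1.6000 1.6000]
After op 3 tick(5): ref=7.0000 raw=[6.0000 10.5000 5.6000 5.6000]
After op 4 tick(10): ref=17.0000 raw=[14.0000 25.5000 13.6000 13.6000]
After op 5 tick(6): ref=23.0000 raw=[18.8000 34.5000 18.4000 18.4000]
After op 6 sync(3): ref=23.0000 raw=[18.8000 34.5000 18.4000 23.0000]
Wrap final raw readings (mod 100): 18.8000 mod 100 = 18.8000; 34.5000 mod 100 = 34.5000; 18.4000 mod 100 = 18.4000; 23.0000 mod 100 = 23.0000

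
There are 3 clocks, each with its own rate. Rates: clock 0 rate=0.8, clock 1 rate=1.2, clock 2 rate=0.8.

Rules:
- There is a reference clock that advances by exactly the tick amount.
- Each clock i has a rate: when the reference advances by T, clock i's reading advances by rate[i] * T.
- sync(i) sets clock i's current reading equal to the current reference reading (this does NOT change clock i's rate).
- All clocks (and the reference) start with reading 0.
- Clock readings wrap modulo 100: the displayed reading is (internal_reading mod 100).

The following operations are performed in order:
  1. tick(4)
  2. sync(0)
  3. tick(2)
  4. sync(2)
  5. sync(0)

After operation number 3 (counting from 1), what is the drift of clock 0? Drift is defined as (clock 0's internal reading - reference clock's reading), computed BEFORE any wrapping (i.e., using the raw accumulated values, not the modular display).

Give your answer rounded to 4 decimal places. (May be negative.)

After op 1 tick(4): ref=4.0000 raw=[3.2000 4.8000 3.2000]
After op 2 sync(0): ref=4.0000 raw=[4.0000 4.8000 3.2000]
After op 3 tick(2): ref=6.0000 raw=[5.6000 7.2000 4.8000]
Drift of clock 0 after op 3: 5.6000 - 6.0000 = -0.4000

Answer: -0.4000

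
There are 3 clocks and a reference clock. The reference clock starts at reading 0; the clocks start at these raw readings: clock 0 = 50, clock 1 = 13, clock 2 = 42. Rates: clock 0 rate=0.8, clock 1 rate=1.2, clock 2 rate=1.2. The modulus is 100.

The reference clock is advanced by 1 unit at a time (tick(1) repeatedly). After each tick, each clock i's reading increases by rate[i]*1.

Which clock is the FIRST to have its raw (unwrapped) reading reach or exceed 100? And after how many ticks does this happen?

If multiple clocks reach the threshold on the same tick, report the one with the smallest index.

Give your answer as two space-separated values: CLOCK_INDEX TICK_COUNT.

clock 0: start=50, rate=0.8, needs 100-50 = 50; ticks = ceil(50/0.8) = ceil(62.5000) = 63; reading at tick 63 = 50 + 0.8*63 = 100.4000
clock 1: start=13, rate=1.2, needs 100-13 = 87; ticks = ceil(87/1.2) = ceil(72.5000) = 73; reading at tick 73 = 13 + 1.2*73 = 100.6000
clock 2: start=42, rate=1.2, needs 100-42 = 58; ticks = ceil(58/1.2) = ceil(48.3333) = 49; reading at tick 49 = 42 + 1.2*49 = 100.8000
Minimum tick count = 49; winners = [2]; smallest index = 2

Answer: 2 49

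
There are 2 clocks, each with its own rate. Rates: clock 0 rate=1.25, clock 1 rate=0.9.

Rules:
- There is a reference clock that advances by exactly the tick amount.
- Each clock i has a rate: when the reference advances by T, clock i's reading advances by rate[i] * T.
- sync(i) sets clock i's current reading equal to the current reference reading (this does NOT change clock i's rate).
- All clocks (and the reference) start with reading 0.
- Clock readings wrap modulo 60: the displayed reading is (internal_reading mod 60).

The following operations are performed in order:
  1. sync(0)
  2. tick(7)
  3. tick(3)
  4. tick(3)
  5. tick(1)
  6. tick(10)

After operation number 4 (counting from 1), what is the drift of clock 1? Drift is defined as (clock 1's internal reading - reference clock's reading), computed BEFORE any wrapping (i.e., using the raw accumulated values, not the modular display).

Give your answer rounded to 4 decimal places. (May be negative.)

After op 1 sync(0): ref=0.0000 raw=[0.0000 0.0000]
After op 2 tick(7): ref=7.0000 raw=[8.7500 6.3000]
After op 3 tick(3): ref=10.0000 raw=[12.5000 9.0000]
After op 4 tick(3): ref=13.0000 raw=[16.2500 11.7000]
Drift of clock 1 after op 4: 11.7000 - 13.0000 = -1.3000

Answer: -1.3000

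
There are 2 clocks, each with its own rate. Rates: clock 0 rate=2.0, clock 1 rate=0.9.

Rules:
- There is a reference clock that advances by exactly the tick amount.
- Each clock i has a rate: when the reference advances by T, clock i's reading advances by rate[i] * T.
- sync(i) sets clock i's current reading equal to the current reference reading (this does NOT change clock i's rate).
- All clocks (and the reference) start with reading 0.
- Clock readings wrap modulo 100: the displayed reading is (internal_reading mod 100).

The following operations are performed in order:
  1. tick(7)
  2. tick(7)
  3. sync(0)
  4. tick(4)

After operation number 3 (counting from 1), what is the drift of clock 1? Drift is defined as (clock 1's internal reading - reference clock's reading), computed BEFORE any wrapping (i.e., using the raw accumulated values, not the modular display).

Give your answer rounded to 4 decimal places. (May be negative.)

Answer: -1.4000

Derivation:
After op 1 tick(7): ref=7.0000 raw=[14.0000 6.3000]
After op 2 tick(7): ref=14.0000 raw=[28.0000 12.6000]
After op 3 sync(0): ref=14.0000 raw=[14.0000 12.6000]
Drift of clock 1 after op 3: 12.6000 - 14.0000 = -1.4000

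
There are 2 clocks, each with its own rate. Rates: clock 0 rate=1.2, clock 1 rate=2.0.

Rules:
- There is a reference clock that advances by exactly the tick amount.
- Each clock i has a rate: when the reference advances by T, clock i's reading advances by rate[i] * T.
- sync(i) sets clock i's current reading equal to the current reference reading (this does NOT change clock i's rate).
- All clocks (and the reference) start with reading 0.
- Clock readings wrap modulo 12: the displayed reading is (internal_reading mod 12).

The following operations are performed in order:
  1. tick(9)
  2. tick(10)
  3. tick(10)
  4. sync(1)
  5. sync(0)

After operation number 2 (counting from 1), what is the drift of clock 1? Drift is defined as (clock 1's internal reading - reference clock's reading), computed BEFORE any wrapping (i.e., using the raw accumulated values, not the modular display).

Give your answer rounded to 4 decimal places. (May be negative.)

After op 1 tick(9): ref=9.0000 raw=[10.8000 18.0000]
After op 2 tick(10): ref=19.0000 raw=[22.8000 38.0000]
Drift of clock 1 after op 2: 38.0000 - 19.0000 = 19.0000

Answer: 19.0000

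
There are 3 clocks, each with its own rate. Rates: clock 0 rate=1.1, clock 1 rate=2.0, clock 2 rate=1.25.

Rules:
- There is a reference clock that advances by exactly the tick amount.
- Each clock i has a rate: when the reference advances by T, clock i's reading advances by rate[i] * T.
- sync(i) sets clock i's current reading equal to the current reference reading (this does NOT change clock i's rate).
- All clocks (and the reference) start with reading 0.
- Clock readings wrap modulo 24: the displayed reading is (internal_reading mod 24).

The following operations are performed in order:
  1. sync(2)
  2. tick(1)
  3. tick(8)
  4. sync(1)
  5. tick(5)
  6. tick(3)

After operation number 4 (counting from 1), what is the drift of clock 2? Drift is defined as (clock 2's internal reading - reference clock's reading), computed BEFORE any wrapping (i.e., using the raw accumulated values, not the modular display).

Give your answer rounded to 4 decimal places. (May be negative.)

Answer: 2.2500

Derivation:
After op 1 sync(2): ref=0.0000 raw=[0.0000 0.0000 0.0000]
After op 2 tick(1): ref=1.0000 raw=[1.1000 2.0000 1.2500]
After op 3 tick(8): ref=9.0000 raw=[9.9000 18.0000 11.2500]
After op 4 sync(1): ref=9.0000 raw=[9.9000 9.0000 11.2500]
Drift of clock 2 after op 4: 11.2500 - 9.0000 = 2.2500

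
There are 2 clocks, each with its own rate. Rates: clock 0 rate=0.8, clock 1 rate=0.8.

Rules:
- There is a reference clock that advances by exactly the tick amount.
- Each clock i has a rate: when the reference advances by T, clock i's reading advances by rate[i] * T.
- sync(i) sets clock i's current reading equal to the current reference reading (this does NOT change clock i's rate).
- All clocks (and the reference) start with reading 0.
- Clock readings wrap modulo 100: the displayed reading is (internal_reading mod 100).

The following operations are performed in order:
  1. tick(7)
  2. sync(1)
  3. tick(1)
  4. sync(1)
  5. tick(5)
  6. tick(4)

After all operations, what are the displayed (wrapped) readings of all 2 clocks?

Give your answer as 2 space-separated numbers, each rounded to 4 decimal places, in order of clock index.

Answer: 13.6000 15.2000

Derivation:
After op 1 tick(7): ref=7.0000 raw=[5.6000 5.6000]
After op 2 sync(1): ref=7.0000 raw=[5.6000 7.0000]
After op 3 tick(1): ref=8.0000 raw=[6.4000 7.8000]
After op 4 sync(1): ref=8.0000 raw=[6.4000 8.0000]
After op 5 tick(5): ref=13.0000 raw=[10.4000 12.0000]
After op 6 tick(4): ref=17.0000 raw=[13.6000 15.2000]
Wrap final raw readings (mod 100): 13.6000 mod 100 = 13.6000; 15.2000 mod 100 = 15.2000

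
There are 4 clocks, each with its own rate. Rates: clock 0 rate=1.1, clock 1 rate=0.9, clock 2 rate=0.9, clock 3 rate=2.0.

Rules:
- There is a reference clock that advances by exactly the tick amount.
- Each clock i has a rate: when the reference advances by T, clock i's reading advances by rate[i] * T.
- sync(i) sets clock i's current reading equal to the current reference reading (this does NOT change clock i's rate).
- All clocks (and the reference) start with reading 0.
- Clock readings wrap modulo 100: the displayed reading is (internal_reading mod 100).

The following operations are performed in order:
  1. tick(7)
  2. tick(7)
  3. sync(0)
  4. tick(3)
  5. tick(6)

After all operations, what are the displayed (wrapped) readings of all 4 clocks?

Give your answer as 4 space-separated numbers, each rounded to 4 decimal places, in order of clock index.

Answer: 23.9000 20.7000 20.7000 46.0000

Derivation:
After op 1 tick(7): ref=7.0000 raw=[7.7000 6.3000 6.3000 14.0000]
After op 2 tick(7): ref=14.0000 raw=[15.4000 12.6000 12.6000 28.0000]
After op 3 sync(0): ref=14.0000 raw=[14.0000 12.6000 12.6000 28.0000]
After op 4 tick(3): ref=17.0000 raw=[17.3000 15.3000 15.3000 34.0000]
After op 5 tick(6): ref=23.0000 raw=[23.9000 20.7000 20.7000 46.0000]
Wrap final raw readings (mod 100): 23.9000 mod 100 = 23.9000; 20.7000 mod 100 = 20.7000; 20.7000 mod 100 = 20.7000; 46.0000 mod 100 = 46.0000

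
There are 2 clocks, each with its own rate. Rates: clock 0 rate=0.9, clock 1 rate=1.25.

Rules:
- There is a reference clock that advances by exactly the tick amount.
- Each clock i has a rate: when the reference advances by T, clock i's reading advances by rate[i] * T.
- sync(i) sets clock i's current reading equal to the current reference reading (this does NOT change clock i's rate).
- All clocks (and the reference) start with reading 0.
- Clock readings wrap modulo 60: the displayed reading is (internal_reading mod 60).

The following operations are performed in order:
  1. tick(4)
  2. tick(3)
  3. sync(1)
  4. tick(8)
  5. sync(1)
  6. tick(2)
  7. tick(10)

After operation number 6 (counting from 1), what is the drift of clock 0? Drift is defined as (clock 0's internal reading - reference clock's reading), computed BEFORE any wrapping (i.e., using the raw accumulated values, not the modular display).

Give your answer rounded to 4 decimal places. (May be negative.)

After op 1 tick(4): ref=4.0000 raw=[3.6000 5.0000]
After op 2 tick(3): ref=7.0000 raw=[6.3000 8.7500]
After op 3 sync(1): ref=7.0000 raw=[6.3000 7.0000]
After op 4 tick(8): ref=15.0000 raw=[13.5000 17.0000]
After op 5 sync(1): ref=15.0000 raw=[13.5000 15.0000]
After op 6 tick(2): ref=17.0000 raw=[15.3000 17.5000]
Drift of clock 0 after op 6: 15.3000 - 17.0000 = -1.7000

Answer: -1.7000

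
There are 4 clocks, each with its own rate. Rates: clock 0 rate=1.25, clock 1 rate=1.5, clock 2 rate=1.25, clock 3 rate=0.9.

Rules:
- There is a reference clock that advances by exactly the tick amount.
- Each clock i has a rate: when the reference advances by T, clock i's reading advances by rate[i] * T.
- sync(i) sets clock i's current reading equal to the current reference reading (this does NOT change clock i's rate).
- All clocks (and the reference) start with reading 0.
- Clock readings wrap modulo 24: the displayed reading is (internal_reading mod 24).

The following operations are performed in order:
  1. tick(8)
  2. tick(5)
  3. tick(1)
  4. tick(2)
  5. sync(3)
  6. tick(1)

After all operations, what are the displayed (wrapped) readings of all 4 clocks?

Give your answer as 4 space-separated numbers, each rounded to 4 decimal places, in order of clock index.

After op 1 tick(8): ref=8.0000 raw=[10.0000 12.0000 10.0000 7.2000]
After op 2 tick(5): ref=13.0000 raw=[16.2500 19.5000 16.2500 11.7000]
After op 3 tick(1): ref=14.0000 raw=[17.5000 21.0000 17.5000 12.6000]
After op 4 tick(2): ref=16.0000 raw=[20.0000 24.0000 20.0000 14.4000]
After op 5 sync(3): ref=16.0000 raw=[20.0000 24.0000 20.0000 16.0000]
After op 6 tick(1): ref=17.0000 raw=[21.2500 25.5000 21.2500 16.9000]
Wrap final raw readings (mod 24): 21.2500 mod 24 = 21.2500; 25.5000 mod 24 = 1.5000; 21.2500 mod 24 = 21.2500; 16.9000 mod 24 = 16.9000

Answer: 21.2500 1.5000 21.2500 16.9000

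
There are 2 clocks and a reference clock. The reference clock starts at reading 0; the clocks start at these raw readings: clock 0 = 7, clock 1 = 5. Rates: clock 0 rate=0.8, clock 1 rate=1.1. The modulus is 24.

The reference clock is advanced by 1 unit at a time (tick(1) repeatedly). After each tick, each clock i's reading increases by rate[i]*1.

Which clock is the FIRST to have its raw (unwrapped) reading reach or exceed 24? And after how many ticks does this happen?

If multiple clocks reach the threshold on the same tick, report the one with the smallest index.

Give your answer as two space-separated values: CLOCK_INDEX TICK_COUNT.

clock 0: start=7, rate=0.8, needs 24-7 = 17; ticks = ceil(17/0.8) = ceil(21.2500) = 22; reading at tick 22 = 7 + 0.8*22 = 24.6000
clock 1: start=5, rate=1.1, needs 24-5 = 19; ticks = ceil(19/1.1) = ceil(17.2727) = 18; reading at tick 18 = 5 + 1.1*18 = 24.8000
Minimum tick count = 18; winners = [1]; smallest index = 1

Answer: 1 18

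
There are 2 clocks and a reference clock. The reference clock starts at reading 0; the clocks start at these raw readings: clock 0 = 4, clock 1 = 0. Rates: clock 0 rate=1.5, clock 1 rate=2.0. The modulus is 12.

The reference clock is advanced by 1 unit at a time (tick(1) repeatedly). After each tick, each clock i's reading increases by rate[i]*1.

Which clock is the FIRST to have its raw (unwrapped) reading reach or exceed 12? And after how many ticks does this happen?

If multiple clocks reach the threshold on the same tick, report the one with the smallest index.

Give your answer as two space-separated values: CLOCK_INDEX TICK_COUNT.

clock 0: start=4, rate=1.5, needs 12-4 = 8; ticks = ceil(8/1.5) = ceil(5.3333) = 6; reading at tick 6 = 4 + 1.5*6 = 13.0000
clock 1: start=0, rate=2.0, needs 12-0 = 12; ticks = ceil(12/2.0) = ceil(6.0000) = 6; reading at tick 6 = 0 + 2.0*6 = 12.0000
Minimum tick count = 6; winners = [0, 1]; smallest index = 0

Answer: 0 6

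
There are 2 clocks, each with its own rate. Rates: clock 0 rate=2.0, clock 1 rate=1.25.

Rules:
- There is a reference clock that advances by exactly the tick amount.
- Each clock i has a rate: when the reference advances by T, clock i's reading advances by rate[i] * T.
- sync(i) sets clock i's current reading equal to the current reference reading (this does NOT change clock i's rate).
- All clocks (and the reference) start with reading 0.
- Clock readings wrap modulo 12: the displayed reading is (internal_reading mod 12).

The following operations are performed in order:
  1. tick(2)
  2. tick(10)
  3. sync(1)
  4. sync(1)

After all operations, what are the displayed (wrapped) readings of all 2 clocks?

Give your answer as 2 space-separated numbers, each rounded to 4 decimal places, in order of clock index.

Answer: 0.0000 0.0000

Derivation:
After op 1 tick(2): ref=2.0000 raw=[4.0000 2.5000]
After op 2 tick(10): ref=12.0000 raw=[24.0000 15.0000]
After op 3 sync(1): ref=12.0000 raw=[24.0000 12.0000]
After op 4 sync(1): ref=12.0000 raw=[24.0000 12.0000]
Wrap final raw readings (mod 12): 24.0000 mod 12 = 0.0000; 12.0000 mod 12 = 0.0000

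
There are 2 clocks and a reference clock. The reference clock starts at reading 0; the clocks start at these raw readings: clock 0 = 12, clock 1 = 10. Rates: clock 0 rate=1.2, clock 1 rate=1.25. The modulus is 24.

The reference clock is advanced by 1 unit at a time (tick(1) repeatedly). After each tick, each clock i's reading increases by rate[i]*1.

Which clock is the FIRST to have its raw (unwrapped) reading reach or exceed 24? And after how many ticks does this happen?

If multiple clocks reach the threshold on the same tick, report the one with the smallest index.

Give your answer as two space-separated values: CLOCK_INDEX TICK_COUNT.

Answer: 0 10

Derivation:
clock 0: start=12, rate=1.2, needs 24-12 = 12; ticks = ceil(12/1.2) = ceil(10.0000) = 10; reading at tick 10 = 12 + 1.2*10 = 24.0000
clock 1: start=10, rate=1.25, needs 24-10 = 14; ticks = ceil(14/1.25) = ceil(11.2000) = 12; reading at tick 12 = 10 + 1.25*12 = 25.0000
Minimum tick count = 10; winners = [0]; smallest index = 0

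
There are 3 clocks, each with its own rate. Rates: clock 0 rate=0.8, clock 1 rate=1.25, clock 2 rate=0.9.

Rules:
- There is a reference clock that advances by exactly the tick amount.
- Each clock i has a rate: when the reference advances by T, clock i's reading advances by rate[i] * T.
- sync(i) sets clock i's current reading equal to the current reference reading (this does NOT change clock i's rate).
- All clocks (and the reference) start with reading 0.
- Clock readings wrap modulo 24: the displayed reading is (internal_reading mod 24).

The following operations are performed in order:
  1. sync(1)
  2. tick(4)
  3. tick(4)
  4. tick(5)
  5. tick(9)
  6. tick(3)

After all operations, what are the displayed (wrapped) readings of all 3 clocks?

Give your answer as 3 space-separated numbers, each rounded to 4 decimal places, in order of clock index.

Answer: 20.0000 7.2500 22.5000

Derivation:
After op 1 sync(1): ref=0.0000 raw=[0.0000 0.0000 0.0000]
After op 2 tick(4): ref=4.0000 raw=[3.2000 5.0000 3.6000]
After op 3 tick(4): ref=8.0000 raw=[6.4000 10.0000 7.2000]
After op 4 tick(5): ref=13.0000 raw=[10.4000 16.2500 11.7000]
After op 5 tick(9): ref=22.0000 raw=[17.6000 27.5000 19.8000]
After op 6 tick(3): ref=25.0000 raw=[20.0000 31.2500 22.5000]
Wrap final raw readings (mod 24): 20.0000 mod 24 = 20.0000; 31.2500 mod 24 = 7.2500; 22.5000 mod 24 = 22.5000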